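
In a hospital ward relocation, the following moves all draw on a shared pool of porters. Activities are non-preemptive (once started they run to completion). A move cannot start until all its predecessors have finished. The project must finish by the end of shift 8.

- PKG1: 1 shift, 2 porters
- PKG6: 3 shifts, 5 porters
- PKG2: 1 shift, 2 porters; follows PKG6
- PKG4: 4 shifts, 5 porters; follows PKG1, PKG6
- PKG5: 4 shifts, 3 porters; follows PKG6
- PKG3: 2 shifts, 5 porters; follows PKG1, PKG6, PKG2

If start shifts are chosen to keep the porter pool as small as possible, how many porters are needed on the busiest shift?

13

Schedule PKG1@1, PKG6@1, PKG2@4, PKG4@4, PKG5@4, PKG3@5: s1:7  s2:5  s3:5  s4:10  s5:13  s6:13  s7:8  s8:0 — peak 13.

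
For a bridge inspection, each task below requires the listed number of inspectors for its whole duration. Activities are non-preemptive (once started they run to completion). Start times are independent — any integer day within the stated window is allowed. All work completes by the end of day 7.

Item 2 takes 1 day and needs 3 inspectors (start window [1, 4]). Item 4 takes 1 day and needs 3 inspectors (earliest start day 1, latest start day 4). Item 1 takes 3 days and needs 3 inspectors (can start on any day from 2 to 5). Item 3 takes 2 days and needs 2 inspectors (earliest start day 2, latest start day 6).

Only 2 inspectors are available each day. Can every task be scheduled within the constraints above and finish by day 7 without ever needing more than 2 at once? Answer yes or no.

no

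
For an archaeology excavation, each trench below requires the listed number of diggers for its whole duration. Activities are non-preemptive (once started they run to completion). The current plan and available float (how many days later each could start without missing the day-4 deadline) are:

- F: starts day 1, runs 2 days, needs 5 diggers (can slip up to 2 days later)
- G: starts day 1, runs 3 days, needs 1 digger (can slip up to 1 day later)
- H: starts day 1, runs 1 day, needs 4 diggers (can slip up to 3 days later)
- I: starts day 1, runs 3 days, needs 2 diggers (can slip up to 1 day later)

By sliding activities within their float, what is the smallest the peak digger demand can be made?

8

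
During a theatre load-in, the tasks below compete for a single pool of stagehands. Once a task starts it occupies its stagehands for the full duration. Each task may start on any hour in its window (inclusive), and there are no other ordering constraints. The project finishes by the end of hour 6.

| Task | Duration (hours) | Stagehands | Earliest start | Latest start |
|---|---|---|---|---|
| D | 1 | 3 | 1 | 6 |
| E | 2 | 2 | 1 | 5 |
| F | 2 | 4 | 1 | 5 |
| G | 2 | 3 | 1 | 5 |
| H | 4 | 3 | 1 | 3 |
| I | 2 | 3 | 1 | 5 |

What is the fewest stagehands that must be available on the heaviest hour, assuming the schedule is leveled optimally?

8

Early-start (D@1, E@1, F@1, G@1, H@1, I@1) gives peak 18: h1:18  h2:15  h3:3  h4:3  h5:0  h6:0.
Shift F→3, H→2, I→5.
Schedule D@1, E@1, F@3, G@1, H@2, I@5: h1:8  h2:8  h3:7  h4:7  h5:6  h6:3 — peak 8.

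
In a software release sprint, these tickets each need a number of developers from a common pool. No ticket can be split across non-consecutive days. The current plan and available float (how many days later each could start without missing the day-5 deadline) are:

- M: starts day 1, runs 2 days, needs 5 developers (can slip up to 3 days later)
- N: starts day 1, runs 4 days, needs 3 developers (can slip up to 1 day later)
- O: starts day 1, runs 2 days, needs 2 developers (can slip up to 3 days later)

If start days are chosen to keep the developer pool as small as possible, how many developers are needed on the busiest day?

8

Early-start (M@1, N@1, O@1) gives peak 10: d1:10  d2:10  d3:3  d4:3  d5:0.
Shift O→3.
Schedule M@1, N@1, O@3: d1:8  d2:8  d3:5  d4:5  d5:0 — peak 8.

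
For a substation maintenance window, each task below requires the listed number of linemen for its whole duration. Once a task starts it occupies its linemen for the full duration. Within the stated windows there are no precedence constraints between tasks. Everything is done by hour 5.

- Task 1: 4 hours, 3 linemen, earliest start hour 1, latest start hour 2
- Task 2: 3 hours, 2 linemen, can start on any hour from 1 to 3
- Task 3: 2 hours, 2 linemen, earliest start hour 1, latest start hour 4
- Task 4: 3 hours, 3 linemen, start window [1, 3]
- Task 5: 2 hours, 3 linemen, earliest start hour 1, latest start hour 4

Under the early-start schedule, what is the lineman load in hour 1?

13

At early start, hour 1 has: Task 1, Task 2, Task 3, Task 4, Task 5.
Demand: 3 + 2 + 2 + 3 + 3 = 13.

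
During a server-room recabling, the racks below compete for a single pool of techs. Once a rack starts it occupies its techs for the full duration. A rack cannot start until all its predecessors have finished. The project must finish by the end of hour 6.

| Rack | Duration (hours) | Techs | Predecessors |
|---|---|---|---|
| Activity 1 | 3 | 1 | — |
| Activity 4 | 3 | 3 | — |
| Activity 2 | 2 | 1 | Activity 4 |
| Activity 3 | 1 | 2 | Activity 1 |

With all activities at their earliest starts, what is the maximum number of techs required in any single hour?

4

Early-start schedule: Activity 1@1, Activity 4@1, Activity 2@4, Activity 3@4.
Load per hour: hour 1: 4, hour 2: 4, hour 3: 4, hour 4: 3, hour 5: 1, hour 6: 0.
Peak is 4.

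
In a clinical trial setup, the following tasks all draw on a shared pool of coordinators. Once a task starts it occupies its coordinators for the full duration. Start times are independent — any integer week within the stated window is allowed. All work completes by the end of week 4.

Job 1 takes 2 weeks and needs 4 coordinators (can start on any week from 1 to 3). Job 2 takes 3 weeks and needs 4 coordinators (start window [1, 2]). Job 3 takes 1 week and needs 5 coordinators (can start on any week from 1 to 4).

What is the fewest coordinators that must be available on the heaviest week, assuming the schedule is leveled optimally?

8

Early-start (Job 1@1, Job 2@1, Job 3@1) gives peak 13: w1:13  w2:8  w3:4  w4:0.
Shift Job 3→4.
Schedule Job 1@1, Job 2@1, Job 3@4: w1:8  w2:8  w3:4  w4:5 — peak 8.
No arrangement of the 24 feasible schedules does better.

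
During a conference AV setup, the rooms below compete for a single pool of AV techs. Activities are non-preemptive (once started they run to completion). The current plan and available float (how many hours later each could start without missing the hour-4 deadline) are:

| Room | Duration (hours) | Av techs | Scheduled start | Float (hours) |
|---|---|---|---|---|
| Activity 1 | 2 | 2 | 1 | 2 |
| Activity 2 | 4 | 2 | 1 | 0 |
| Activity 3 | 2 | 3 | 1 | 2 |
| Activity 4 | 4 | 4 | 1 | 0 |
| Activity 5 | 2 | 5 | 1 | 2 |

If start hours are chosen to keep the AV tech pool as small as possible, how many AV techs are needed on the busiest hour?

Early-start (Activity 1@1, Activity 2@1, Activity 3@1, Activity 4@1, Activity 5@1) gives peak 16: h1:16  h2:16  h3:6  h4:6.
Shift Activity 5→3.
Schedule Activity 1@1, Activity 2@1, Activity 3@1, Activity 4@1, Activity 5@3: h1:11  h2:11  h3:11  h4:11 — peak 11.
Total AV tech-hours = 44 over 4 hours ⇒ peak ≥ ⌈44/4⌉ = 11, so 11 is optimal.

11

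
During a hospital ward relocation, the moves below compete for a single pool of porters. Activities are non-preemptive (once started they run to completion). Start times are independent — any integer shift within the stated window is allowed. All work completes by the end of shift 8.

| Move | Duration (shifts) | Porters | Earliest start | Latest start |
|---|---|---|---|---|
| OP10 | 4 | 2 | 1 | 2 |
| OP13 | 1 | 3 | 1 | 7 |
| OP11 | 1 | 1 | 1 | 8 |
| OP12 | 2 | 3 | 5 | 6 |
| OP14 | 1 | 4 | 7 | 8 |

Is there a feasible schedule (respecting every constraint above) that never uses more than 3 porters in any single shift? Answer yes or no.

no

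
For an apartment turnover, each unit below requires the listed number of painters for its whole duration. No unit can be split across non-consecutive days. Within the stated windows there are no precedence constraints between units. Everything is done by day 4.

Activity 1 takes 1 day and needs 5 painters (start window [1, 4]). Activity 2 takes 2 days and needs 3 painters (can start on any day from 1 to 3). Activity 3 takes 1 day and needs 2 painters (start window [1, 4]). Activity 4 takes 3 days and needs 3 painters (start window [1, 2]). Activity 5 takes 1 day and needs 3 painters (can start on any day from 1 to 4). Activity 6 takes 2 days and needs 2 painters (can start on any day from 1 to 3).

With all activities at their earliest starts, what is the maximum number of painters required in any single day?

18

Early-start schedule: Activity 1@1, Activity 2@1, Activity 3@1, Activity 4@1, Activity 5@1, Activity 6@1.
Load per day: day 1: 18, day 2: 8, day 3: 3, day 4: 0.
Peak is 18.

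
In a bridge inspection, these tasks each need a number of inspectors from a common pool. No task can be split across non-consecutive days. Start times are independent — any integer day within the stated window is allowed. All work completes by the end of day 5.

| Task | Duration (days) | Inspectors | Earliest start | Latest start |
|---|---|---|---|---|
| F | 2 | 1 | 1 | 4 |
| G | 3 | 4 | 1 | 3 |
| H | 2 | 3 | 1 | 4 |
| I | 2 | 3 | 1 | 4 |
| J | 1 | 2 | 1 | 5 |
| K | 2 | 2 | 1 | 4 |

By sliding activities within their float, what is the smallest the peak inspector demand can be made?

7

Early-start (F@1, G@1, H@1, I@1, J@1, K@1) gives peak 15: d1:15  d2:13  d3:4  d4:0  d5:0.
Shift H→3, I→4, J→5.
Schedule F@1, G@1, H@3, I@4, J@5, K@1: d1:7  d2:7  d3:7  d4:6  d5:5 — peak 7.
Total inspector-days = 32 over 5 days ⇒ peak ≥ ⌈32/5⌉ = 7, so 7 is optimal.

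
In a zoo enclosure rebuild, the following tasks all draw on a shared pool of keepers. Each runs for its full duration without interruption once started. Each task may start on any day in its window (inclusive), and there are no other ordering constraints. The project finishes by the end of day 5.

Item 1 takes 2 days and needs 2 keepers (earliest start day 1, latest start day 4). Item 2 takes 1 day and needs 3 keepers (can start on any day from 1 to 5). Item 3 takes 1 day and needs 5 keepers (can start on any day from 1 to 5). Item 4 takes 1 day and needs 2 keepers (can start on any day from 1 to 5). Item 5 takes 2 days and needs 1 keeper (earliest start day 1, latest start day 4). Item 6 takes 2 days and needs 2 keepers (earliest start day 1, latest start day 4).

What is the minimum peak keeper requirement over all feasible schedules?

Early-start (Item 1@1, Item 2@1, Item 3@1, Item 4@1, Item 5@1, Item 6@1) gives peak 15: d1:15  d2:5  d3:0  d4:0  d5:0.
Shift Item 3→3, Item 4→2, Item 5→4, Item 6→4.
Schedule Item 1@1, Item 2@1, Item 3@3, Item 4@2, Item 5@4, Item 6@4: d1:5  d2:4  d3:5  d4:3  d5:3 — peak 5.

5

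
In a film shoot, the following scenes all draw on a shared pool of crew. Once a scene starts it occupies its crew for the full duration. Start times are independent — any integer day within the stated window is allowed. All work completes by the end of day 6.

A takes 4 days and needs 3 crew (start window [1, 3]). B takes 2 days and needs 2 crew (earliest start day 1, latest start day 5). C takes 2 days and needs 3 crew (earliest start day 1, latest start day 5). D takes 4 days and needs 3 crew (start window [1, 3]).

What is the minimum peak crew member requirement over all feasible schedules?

Early-start (A@1, B@1, C@1, D@1) gives peak 11: d1:11  d2:11  d3:6  d4:6  d5:0  d6:0.
Shift C→5, D→3.
Schedule A@1, B@1, C@5, D@3: d1:5  d2:5  d3:6  d4:6  d5:6  d6:6 — peak 6.
Total crew member-days = 34 over 6 days ⇒ peak ≥ ⌈34/6⌉ = 6, so 6 is optimal.

6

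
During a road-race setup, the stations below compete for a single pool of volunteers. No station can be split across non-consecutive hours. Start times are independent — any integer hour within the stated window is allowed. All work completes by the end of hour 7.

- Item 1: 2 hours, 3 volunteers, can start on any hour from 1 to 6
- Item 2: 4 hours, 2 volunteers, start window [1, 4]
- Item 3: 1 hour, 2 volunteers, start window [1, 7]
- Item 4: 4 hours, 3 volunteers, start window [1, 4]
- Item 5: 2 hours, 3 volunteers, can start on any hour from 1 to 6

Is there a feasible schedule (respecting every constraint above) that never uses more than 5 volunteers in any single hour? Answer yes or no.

no

The minimum achievable peak is 6; 5 < 6, so no feasible schedule stays within the cap.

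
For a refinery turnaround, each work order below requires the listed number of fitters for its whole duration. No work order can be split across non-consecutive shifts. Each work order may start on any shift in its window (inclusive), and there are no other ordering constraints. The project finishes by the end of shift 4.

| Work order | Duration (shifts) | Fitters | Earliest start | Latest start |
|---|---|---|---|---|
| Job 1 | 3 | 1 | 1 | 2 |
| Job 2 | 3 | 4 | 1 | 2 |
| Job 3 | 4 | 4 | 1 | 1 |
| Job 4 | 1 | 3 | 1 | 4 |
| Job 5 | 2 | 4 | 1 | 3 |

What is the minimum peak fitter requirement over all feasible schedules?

13

Early-start (Job 1@1, Job 2@1, Job 3@1, Job 4@1, Job 5@1) gives peak 16: s1:16  s2:13  s3:9  s4:4.
Shift Job 5→2.
Schedule Job 1@1, Job 2@1, Job 3@1, Job 4@1, Job 5@2: s1:12  s2:13  s3:13  s4:4 — peak 13.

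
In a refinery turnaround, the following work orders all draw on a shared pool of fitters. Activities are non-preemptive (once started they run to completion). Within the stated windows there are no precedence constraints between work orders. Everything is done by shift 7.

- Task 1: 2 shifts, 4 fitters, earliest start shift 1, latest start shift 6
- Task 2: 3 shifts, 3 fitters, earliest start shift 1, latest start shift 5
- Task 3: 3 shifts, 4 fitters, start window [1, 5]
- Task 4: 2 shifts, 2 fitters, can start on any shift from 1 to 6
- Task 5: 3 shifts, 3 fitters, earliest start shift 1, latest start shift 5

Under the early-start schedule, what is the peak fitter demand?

Early-start schedule: Task 1@1, Task 2@1, Task 3@1, Task 4@1, Task 5@1.
Load per shift: shift 1: 16, shift 2: 16, shift 3: 10, shift 4: 0, shift 5: 0, shift 6: 0, shift 7: 0.
Peak is 16.

16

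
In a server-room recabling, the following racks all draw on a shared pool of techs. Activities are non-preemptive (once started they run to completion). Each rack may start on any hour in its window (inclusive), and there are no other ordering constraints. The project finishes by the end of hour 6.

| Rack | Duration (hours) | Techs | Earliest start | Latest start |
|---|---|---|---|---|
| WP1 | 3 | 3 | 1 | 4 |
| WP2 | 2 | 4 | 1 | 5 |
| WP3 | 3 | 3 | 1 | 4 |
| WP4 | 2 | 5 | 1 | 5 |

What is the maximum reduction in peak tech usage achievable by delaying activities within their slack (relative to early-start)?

Early-start peak: h1:15  h2:15  h3:6  h4:0  h5:0  h6:0 ⇒ 15.
Leveled (WP1@1, WP2@1, WP3@3, WP4@4): h1:7  h2:7  h3:6  h4:8  h5:8  h6:0 ⇒ 8.
Reduction 15 − 8 = 7.

7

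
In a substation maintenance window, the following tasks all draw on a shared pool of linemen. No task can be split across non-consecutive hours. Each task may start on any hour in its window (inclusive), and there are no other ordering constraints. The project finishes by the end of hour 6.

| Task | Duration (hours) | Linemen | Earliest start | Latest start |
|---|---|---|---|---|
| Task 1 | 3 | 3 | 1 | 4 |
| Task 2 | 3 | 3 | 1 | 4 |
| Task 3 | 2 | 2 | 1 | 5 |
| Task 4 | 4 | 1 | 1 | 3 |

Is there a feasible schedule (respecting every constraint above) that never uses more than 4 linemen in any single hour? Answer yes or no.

no

Total lineman-hours = 26; over 6 hours the average is 26/6 > 4, so some hour must exceed 4.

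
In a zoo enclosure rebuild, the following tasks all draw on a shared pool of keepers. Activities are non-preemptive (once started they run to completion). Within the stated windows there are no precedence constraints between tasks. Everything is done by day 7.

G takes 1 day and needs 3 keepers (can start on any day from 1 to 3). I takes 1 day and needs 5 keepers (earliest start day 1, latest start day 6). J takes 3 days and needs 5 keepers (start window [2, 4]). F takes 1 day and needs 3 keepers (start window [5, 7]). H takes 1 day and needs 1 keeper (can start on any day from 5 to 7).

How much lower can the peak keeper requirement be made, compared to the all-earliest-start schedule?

Early-start peak: d1:8  d2:5  d3:5  d4:5  d5:4  d6:0  d7:0 ⇒ 8.
Leveled (G@1, I@2, J@3, F@6, H@6): d1:3  d2:5  d3:5  d4:5  d5:5  d6:4  d7:0 ⇒ 5.
Reduction 8 − 5 = 3.

3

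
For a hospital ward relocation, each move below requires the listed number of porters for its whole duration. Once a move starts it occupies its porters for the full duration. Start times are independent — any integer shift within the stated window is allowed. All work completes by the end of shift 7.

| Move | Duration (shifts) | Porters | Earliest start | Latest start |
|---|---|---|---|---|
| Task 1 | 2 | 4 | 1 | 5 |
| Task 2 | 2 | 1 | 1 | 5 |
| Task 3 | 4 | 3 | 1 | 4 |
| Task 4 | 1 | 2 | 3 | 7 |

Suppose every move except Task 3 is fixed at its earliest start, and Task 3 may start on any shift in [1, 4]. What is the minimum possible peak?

Task 3@1: s1:8  s2:8  s3:5  s4:3  s5:0  s6:0  s7:0 → peak 8
Task 3@2: s1:5  s2:8  s3:5  s4:3  s5:3  s6:0  s7:0 → peak 8
Task 3@3: s1:5  s2:5  s3:5  s4:3  s5:3  s6:3  s7:0 → peak 5
Task 3@4: s1:5  s2:5  s3:2  s4:3  s5:3  s6:3  s7:3 → peak 5
Best is Task 3@3, peak 5.

5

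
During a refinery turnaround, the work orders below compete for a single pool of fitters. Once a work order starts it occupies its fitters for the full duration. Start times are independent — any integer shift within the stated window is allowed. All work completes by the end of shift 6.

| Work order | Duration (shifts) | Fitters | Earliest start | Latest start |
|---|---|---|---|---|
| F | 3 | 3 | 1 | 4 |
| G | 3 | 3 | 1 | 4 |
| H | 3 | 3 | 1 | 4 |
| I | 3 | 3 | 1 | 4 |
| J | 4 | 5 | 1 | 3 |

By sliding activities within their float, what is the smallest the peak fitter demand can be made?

11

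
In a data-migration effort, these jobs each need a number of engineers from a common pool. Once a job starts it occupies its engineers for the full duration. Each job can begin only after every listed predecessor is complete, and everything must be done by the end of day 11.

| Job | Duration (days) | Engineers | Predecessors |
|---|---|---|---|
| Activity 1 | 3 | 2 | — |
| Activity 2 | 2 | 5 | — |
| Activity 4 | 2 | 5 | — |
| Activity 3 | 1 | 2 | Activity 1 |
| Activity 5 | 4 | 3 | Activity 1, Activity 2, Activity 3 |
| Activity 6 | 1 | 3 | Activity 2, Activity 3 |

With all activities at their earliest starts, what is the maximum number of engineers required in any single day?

12

Early-start schedule: Activity 1@1, Activity 2@1, Activity 4@1, Activity 3@4, Activity 5@5, Activity 6@5.
Load per day: day 1: 12, day 2: 12, day 3: 2, day 4: 2, day 5: 6, day 6: 3, day 7: 3, day 8: 3, day 9: 0, day 10: 0, day 11: 0.
Peak is 12.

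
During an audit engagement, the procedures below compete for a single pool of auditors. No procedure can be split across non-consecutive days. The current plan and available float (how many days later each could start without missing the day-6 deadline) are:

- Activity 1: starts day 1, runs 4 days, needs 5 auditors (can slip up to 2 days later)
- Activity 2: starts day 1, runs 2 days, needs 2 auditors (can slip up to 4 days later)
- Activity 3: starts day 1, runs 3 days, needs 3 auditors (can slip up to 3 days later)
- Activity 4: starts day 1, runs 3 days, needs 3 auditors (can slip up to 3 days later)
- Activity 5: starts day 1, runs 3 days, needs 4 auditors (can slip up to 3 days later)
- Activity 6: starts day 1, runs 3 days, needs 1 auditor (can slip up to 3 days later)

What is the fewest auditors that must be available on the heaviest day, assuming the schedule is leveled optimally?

11

Early-start (Activity 1@1, Activity 2@1, Activity 3@1, Activity 4@1, Activity 5@1, Activity 6@1) gives peak 18: d1:18  d2:18  d3:16  d4:5  d5:0  d6:0.
Shift Activity 2→5, Activity 5→4, Activity 6→4.
Schedule Activity 1@1, Activity 2@5, Activity 3@1, Activity 4@1, Activity 5@4, Activity 6@4: d1:11  d2:11  d3:11  d4:10  d5:7  d6:7 — peak 11.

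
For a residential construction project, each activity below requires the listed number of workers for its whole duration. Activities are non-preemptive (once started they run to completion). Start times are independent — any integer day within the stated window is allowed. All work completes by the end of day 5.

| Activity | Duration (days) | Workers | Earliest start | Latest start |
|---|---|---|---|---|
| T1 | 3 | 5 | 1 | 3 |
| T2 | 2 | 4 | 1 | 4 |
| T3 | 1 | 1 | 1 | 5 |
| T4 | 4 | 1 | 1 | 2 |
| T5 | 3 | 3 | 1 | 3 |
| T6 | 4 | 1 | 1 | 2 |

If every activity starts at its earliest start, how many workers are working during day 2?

14

At early start, day 2 has: T1, T2, T4, T5, T6.
Demand: 5 + 4 + 1 + 3 + 1 = 14.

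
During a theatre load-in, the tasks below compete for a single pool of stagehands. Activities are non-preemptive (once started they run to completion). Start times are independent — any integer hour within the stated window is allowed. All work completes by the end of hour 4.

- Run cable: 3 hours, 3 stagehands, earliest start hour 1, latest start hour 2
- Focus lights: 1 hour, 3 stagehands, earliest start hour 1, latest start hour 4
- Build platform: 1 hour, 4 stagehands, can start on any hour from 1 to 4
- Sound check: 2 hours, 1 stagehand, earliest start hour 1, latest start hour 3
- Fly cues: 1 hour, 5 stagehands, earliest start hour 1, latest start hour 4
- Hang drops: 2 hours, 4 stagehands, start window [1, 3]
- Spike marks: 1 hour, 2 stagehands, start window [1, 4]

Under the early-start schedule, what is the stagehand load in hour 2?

8

At early start, hour 2 has: Run cable, Sound check, Hang drops.
Demand: 3 + 1 + 4 = 8.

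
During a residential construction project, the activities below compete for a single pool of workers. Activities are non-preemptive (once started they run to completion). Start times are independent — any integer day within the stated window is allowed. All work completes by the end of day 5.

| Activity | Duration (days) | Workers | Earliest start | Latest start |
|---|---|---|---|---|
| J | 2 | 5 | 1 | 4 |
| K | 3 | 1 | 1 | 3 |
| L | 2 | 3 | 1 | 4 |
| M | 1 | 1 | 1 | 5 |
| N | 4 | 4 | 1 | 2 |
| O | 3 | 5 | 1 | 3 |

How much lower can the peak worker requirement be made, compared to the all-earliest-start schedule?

7

Early-start peak: d1:19  d2:18  d3:10  d4:4  d5:0 ⇒ 19.
Leveled (J@1, K@1, L@4, M@1, N@1, O@3): d1:11  d2:10  d3:10  d4:12  d5:8 ⇒ 12.
Reduction 19 − 12 = 7.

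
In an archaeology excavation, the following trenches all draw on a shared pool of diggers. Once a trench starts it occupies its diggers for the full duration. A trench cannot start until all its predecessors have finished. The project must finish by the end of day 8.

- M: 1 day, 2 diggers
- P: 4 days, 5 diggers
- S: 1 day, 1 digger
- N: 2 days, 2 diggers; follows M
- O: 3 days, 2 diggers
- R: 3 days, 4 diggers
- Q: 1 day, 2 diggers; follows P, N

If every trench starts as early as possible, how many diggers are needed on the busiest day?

14

Early-start schedule: M@1, P@1, S@1, N@2, O@1, R@1, Q@5.
Load per day: day 1: 14, day 2: 13, day 3: 13, day 4: 5, day 5: 2, day 6: 0, day 7: 0, day 8: 0.
Peak is 14.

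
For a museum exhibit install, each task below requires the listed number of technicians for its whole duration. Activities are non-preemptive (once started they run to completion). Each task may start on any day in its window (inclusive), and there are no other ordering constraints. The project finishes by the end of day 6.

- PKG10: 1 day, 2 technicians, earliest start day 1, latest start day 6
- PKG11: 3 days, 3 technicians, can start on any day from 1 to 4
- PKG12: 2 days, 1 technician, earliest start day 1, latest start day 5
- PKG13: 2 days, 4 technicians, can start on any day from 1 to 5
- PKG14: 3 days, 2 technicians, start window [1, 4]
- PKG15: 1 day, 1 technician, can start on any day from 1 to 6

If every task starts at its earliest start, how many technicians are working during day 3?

At early start, day 3 has: PKG11, PKG14.
Demand: 3 + 2 = 5.

5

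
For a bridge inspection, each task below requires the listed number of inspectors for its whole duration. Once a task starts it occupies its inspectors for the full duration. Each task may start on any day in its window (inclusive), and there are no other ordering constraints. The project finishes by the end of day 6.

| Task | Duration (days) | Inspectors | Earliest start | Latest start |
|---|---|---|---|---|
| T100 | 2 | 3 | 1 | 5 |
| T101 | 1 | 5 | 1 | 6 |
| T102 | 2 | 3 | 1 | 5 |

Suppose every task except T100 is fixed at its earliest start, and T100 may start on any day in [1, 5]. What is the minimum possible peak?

T100@1: d1:11  d2:6  d3:0  d4:0  d5:0  d6:0 → peak 11
T100@2: d1:8  d2:6  d3:3  d4:0  d5:0  d6:0 → peak 8
T100@3: d1:8  d2:3  d3:3  d4:3  d5:0  d6:0 → peak 8
T100@4: d1:8  d2:3  d3:0  d4:3  d5:3  d6:0 → peak 8
T100@5: d1:8  d2:3  d3:0  d4:0  d5:3  d6:3 → peak 8
Best is T100@2, peak 8.

8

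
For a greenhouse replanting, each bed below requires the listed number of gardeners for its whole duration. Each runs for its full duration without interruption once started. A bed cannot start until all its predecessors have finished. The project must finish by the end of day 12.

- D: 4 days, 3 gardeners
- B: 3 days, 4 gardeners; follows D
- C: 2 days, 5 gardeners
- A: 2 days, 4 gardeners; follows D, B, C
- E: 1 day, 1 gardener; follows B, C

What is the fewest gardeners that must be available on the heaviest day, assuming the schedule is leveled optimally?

5

Early-start (D@1, B@5, C@1, A@8, E@8) gives peak 8: d1:8  d2:8  d3:3  d4:3  d5:4  d6:4  d7:4  d8:5  d9:4  d10:0  d11:0  d12:0.
Shift C→8, A→10, E→10.
Schedule D@1, B@5, C@8, A@10, E@10: d1:3  d2:3  d3:3  d4:3  d5:4  d6:4  d7:4  d8:5  d9:5  d10:5  d11:4  d12:0 — peak 5.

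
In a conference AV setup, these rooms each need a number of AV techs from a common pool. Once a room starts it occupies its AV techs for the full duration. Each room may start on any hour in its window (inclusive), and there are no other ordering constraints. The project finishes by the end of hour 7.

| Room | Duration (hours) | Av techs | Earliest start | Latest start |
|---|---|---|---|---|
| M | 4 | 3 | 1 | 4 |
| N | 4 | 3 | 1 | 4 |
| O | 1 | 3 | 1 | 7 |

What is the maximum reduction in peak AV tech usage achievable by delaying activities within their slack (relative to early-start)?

3

Early-start peak: h1:9  h2:6  h3:6  h4:6  h5:0  h6:0  h7:0 ⇒ 9.
Leveled (M@1, N@1, O@5): h1:6  h2:6  h3:6  h4:6  h5:3  h6:0  h7:0 ⇒ 6.
Reduction 9 − 6 = 3.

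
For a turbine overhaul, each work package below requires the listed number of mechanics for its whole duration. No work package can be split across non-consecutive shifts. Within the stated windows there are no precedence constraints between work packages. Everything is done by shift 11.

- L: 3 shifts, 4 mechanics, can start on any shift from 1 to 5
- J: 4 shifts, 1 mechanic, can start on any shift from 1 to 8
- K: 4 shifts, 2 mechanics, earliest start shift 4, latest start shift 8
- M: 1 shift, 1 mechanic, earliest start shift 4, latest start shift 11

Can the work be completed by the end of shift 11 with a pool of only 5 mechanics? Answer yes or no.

Schedule L@1, J@4, K@4, M@4: s1:4  s2:4  s3:4  s4:4  s5:3  s6:3  s7:3  s8:0  s9:0  s10:0  s11:0 — peak 4 ≤ 5.

yes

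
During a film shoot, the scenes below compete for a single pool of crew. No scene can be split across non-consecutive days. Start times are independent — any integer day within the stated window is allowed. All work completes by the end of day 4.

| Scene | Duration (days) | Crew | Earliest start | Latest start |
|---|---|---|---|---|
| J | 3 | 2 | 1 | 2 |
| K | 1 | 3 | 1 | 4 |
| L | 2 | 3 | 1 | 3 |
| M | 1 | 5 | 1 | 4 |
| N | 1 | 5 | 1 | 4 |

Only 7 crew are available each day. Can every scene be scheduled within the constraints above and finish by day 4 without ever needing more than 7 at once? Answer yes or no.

Schedule J@1, K@4, L@3, M@1, N@2: d1:7  d2:7  d3:5  d4:6 — peak 7 ≤ 7.

yes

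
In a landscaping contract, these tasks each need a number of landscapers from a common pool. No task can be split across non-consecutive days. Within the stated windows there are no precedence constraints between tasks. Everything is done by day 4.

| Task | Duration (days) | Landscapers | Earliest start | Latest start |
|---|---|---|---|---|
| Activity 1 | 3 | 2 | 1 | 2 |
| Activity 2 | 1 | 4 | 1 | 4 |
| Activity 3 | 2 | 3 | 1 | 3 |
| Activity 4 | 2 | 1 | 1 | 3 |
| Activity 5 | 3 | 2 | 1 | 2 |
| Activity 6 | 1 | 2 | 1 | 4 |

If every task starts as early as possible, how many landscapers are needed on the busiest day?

14

Early-start schedule: Activity 1@1, Activity 2@1, Activity 3@1, Activity 4@1, Activity 5@1, Activity 6@1.
Load per day: day 1: 14, day 2: 8, day 3: 4, day 4: 0.
Peak is 14.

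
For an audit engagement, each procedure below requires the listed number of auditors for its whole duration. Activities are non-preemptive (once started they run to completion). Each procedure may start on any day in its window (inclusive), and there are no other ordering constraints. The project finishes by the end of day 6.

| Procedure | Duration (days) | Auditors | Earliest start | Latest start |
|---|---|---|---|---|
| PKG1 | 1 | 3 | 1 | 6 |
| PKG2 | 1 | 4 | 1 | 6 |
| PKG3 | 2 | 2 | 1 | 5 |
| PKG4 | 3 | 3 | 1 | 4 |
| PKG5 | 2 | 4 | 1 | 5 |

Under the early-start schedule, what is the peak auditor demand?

16

Early-start schedule: PKG1@1, PKG2@1, PKG3@1, PKG4@1, PKG5@1.
Load per day: day 1: 16, day 2: 9, day 3: 3, day 4: 0, day 5: 0, day 6: 0.
Peak is 16.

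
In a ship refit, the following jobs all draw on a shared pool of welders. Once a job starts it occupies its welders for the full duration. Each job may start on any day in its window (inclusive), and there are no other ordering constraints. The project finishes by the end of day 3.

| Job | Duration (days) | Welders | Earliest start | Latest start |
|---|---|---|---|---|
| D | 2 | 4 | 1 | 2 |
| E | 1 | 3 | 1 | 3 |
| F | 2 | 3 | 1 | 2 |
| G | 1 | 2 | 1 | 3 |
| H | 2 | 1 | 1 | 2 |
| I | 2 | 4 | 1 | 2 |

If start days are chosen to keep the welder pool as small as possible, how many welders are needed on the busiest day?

Early-start (D@1, E@1, F@1, G@1, H@1, I@1) gives peak 17: d1:17  d2:12  d3:0.
Shift H→2, I→2.
Schedule D@1, E@1, F@1, G@1, H@2, I@2: d1:12  d2:12  d3:5 — peak 12.

12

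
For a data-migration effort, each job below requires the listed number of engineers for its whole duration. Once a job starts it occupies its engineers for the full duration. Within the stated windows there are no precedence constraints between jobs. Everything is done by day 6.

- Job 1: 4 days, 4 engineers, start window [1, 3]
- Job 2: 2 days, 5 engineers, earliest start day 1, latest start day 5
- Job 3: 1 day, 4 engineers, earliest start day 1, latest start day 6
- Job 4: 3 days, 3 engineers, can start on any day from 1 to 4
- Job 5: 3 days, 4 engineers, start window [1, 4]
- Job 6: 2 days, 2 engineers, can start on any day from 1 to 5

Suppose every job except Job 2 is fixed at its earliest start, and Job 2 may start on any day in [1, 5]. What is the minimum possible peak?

17

Job 2@1: d1:22  d2:18  d3:11  d4:4  d5:0  d6:0 → peak 22
Job 2@2: d1:17  d2:18  d3:16  d4:4  d5:0  d6:0 → peak 18
Job 2@3: d1:17  d2:13  d3:16  d4:9  d5:0  d6:0 → peak 17
Job 2@4: d1:17  d2:13  d3:11  d4:9  d5:5  d6:0 → peak 17
Job 2@5: d1:17  d2:13  d3:11  d4:4  d5:5  d6:5 → peak 17
Best is Job 2@3, peak 17.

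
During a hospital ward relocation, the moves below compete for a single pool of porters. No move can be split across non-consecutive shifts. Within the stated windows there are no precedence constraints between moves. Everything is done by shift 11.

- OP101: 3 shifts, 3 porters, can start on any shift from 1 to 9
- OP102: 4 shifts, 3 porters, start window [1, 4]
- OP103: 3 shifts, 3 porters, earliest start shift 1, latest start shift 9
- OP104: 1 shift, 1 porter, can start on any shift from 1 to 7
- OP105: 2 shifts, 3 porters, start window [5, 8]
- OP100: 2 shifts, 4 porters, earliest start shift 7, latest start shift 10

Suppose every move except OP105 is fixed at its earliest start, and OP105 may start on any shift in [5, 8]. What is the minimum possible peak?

OP105@5: s1:10  s2:9  s3:9  s4:3  s5:3  s6:3  s7:4  s8:4  s9:0  s10:0  s11:0 → peak 10
OP105@6: s1:10  s2:9  s3:9  s4:3  s5:0  s6:3  s7:7  s8:4  s9:0  s10:0  s11:0 → peak 10
OP105@7: s1:10  s2:9  s3:9  s4:3  s5:0  s6:0  s7:7  s8:7  s9:0  s10:0  s11:0 → peak 10
OP105@8: s1:10  s2:9  s3:9  s4:3  s5:0  s6:0  s7:4  s8:7  s9:3  s10:0  s11:0 → peak 10
Best is OP105@5, peak 10.

10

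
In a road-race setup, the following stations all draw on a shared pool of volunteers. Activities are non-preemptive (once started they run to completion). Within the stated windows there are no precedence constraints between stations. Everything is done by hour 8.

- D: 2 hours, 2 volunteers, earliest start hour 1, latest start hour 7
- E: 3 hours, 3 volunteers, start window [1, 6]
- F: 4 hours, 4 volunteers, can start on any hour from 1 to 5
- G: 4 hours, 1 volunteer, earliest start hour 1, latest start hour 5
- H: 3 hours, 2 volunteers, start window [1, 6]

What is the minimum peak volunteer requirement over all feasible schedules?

Early-start (D@1, E@1, F@1, G@1, H@1) gives peak 12: h1:12  h2:12  h3:10  h4:5  h5:0  h6:0  h7:0  h8:0.
Shift F→4, H→5.
Schedule D@1, E@1, F@4, G@1, H@5: h1:6  h2:6  h3:4  h4:5  h5:6  h6:6  h7:6  h8:0 — peak 6.

6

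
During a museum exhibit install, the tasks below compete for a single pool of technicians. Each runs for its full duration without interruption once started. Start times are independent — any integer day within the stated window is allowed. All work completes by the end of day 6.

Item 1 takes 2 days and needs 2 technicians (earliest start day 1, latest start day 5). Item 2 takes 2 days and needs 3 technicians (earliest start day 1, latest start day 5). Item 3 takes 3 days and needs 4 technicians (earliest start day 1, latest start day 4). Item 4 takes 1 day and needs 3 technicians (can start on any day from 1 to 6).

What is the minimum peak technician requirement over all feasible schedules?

Early-start (Item 1@1, Item 2@1, Item 3@1, Item 4@1) gives peak 12: d1:12  d2:9  d3:4  d4:0  d5:0  d6:0.
Shift Item 3→3, Item 4→6.
Schedule Item 1@1, Item 2@1, Item 3@3, Item 4@6: d1:5  d2:5  d3:4  d4:4  d5:4  d6:3 — peak 5.
Total technician-days = 25 over 6 days ⇒ peak ≥ ⌈25/6⌉ = 5, so 5 is optimal.

5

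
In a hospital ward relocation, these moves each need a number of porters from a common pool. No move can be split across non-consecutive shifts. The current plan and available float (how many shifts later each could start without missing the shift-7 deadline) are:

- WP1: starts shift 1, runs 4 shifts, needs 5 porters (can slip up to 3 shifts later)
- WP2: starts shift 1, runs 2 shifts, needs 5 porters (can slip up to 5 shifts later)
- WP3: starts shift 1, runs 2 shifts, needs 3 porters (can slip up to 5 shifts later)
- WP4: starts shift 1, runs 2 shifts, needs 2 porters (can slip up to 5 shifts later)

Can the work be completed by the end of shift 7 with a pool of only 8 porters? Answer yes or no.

Schedule WP1@1, WP2@5, WP3@1, WP4@3: s1:8  s2:8  s3:7  s4:7  s5:5  s6:5  s7:0 — peak 8 ≤ 8.

yes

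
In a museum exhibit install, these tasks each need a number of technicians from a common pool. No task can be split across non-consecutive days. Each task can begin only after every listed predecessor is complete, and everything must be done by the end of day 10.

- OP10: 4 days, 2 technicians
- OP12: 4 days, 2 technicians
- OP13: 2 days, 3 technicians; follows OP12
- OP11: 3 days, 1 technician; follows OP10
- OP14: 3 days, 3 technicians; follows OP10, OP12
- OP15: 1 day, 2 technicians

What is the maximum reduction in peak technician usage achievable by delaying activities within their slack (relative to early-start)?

Early-start peak: d1:6  d2:4  d3:4  d4:4  d5:7  d6:7  d7:4  d8:0  d9:0  d10:0 ⇒ 7.
Leveled (OP10@1, OP12@1, OP13@5, OP11@5, OP14@7, OP15@10): d1:4  d2:4  d3:4  d4:4  d5:4  d6:4  d7:4  d8:3  d9:3  d10:2 ⇒ 4.
Reduction 7 − 4 = 3.

3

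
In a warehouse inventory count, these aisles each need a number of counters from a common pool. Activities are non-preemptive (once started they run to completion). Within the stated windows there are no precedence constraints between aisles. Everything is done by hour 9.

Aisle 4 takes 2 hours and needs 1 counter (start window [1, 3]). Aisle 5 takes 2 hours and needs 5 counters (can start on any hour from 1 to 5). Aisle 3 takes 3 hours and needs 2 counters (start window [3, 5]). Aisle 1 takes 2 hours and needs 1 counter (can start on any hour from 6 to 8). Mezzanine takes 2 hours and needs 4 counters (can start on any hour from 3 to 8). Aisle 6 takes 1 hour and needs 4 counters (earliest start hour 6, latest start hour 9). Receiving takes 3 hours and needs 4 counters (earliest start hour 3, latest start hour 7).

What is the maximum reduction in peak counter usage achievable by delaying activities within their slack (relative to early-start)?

4

Early-start peak: h1:6  h2:6  h3:10  h4:10  h5:6  h6:5  h7:1  h8:0  h9:0 ⇒ 10.
Leveled (Aisle 4@1, Aisle 5@1, Aisle 3@3, Aisle 1@6, Mezzanine@3, Aisle 6@6, Receiving@7): h1:6  h2:6  h3:6  h4:6  h5:2  h6:5  h7:5  h8:4  h9:4 ⇒ 6.
Reduction 10 − 6 = 4.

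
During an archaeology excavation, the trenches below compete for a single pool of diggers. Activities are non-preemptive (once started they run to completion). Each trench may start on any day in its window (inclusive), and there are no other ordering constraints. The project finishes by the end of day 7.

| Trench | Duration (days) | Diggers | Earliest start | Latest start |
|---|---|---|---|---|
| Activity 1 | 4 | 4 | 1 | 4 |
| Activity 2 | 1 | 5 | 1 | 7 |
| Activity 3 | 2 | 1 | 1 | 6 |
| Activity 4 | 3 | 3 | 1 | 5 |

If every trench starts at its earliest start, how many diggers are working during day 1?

13

At early start, day 1 has: Activity 1, Activity 2, Activity 3, Activity 4.
Demand: 4 + 5 + 1 + 3 = 13.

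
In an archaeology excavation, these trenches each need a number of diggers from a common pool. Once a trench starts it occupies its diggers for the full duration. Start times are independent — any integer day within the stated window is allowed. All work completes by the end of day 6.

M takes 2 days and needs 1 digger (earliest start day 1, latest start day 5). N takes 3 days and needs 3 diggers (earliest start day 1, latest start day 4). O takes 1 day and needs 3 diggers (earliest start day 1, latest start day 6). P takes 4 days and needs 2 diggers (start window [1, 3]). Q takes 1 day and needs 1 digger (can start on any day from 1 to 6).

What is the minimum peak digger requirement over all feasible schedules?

Early-start (M@1, N@1, O@1, P@1, Q@1) gives peak 10: d1:10  d2:6  d3:5  d4:2  d5:0  d6:0.
Shift O→4, P→3.
Schedule M@1, N@1, O@4, P@3, Q@1: d1:5  d2:4  d3:5  d4:5  d5:2  d6:2 — peak 5.

5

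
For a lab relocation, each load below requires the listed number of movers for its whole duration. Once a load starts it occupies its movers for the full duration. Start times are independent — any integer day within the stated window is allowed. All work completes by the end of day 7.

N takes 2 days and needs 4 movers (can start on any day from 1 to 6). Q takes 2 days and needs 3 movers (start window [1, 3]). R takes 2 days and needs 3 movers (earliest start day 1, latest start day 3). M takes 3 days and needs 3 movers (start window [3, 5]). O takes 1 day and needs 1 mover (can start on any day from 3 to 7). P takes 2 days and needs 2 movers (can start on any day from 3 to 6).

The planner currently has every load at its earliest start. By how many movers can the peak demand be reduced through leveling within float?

4

Early-start peak: d1:10  d2:10  d3:6  d4:5  d5:3  d6:0  d7:0 ⇒ 10.
Leveled (N@1, Q@3, R@3, M@5, O@5, P@5): d1:4  d2:4  d3:6  d4:6  d5:6  d6:5  d7:3 ⇒ 6.
Reduction 10 − 6 = 4.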